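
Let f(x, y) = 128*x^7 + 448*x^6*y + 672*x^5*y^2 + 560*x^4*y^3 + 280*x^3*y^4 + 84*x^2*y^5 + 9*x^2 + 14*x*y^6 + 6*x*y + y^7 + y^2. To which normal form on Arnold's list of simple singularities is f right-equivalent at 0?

The Hessian of f at 0 has rank 1. Corank 1: A-series; mu = 6 gives A_6.

A_6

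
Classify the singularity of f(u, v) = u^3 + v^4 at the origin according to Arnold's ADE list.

E_{6}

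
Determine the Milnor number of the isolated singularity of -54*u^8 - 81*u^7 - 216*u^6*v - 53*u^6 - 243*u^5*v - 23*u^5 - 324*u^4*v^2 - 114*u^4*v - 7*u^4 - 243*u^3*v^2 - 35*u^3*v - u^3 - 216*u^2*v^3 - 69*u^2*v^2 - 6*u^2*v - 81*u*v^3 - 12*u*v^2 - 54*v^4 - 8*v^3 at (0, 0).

7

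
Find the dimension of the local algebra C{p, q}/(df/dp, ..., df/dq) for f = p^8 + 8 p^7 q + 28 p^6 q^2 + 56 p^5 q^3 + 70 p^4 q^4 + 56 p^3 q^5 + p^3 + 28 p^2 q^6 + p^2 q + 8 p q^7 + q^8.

9

The Hessian of f at 0 is [[0, 0], [0, 0]] with rank 0, so corank 2. A Groebner basis of the Jacobian ideal J(f) in C{p,q} is {-p*q/8 + q^7, p*q^2, p^2 + p*q}; counting standard monomials gives mu = 9. Corank 2; j^3 = p^2*(p + q) has shape L^2 M (L != M), so D-series; mu = 9 gives D_9.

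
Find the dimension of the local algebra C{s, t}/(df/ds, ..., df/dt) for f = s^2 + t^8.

7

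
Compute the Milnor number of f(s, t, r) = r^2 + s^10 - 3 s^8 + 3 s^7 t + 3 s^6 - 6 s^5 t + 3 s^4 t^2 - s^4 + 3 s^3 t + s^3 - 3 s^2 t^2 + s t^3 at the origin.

7

The Hessian of f at 0 is [[0, 0, 0], [0, 0, 0], [0, 0, 2]] with rank 1, so corank 2. A Groebner basis of the Jacobian ideal J(f) in C{s,t,r} is {3*s^2 + t^4 + t^3, s^3, s^2*t - s^2 - t^3/3, -2*s^2 + s*t^2 - 2*t^3/3, r}; counting standard monomials gives mu = 7. Corank 2; j^3 = s^3 is a perfect cube, so E-series; the 4-jet and mu = 7 give E_7.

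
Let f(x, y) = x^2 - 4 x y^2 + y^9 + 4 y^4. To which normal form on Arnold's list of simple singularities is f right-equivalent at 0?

The Hessian of f at 0 has rank 1. Corank 1: A-series; mu = 8 gives A_8.

A_8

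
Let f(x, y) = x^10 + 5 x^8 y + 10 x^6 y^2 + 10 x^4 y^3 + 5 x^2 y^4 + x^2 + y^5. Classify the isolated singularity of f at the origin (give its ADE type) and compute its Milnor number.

The Hessian of f at 0 is [[2, 0], [0, 0]] with rank 1, so corank 1. A Groebner basis of the Jacobian ideal J(f) in C{x,y} is {y^4, x}; counting standard monomials gives mu = 4. Corank 1: A-series; mu = 4 gives A_4.

Type A_4, Milnor number mu = 4.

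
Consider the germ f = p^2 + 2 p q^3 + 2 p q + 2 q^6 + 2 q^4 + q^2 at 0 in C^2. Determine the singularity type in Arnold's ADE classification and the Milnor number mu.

The Hessian of f at 0 has rank 1. Corank 1: A-series; mu = 5 gives A_5.

Type A_{5}, Milnor number mu = 5.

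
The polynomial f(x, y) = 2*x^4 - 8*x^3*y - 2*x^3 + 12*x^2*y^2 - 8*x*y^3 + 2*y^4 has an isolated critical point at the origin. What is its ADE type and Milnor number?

The Hessian of f at 0 has rank 0. Corank 2; j^3 = -2*x^3 is a perfect cube, so E-series; the 4-jet and mu = 6 give E_6.

Type E6, Milnor number mu = 6.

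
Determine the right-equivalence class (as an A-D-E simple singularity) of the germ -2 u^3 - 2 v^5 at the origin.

E_8

The Hessian of f at 0 is [[0, 0], [0, 0]] with rank 0, so corank 2. A Groebner basis of the Jacobian ideal J(f) in C{u,v} is {v^4, u^2}; counting standard monomials gives mu = 8. Corank 2; j^3 = -2*u^3 is a perfect cube, so E-series; the 5-jet and mu = 8 give E_8.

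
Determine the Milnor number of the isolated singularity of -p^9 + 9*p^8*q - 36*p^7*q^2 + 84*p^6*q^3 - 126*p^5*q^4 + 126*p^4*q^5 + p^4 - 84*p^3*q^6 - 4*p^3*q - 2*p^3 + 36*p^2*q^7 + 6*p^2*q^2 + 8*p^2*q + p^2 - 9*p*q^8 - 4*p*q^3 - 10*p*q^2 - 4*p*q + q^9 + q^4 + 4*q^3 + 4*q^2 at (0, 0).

8

The Hessian of f at 0 has rank 1. Corank 1: A-series; mu = 8 gives A_8.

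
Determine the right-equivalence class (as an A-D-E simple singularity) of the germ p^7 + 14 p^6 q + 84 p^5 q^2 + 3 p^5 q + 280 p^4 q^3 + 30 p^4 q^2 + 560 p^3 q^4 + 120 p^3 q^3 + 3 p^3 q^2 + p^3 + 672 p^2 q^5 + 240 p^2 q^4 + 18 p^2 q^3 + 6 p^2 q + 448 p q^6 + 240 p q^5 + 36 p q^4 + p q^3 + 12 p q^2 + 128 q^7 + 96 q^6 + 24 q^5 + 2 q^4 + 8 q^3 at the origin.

The Hessian of f at 0 is [[0, 0], [0, 0]] with rank 0, so corank 2. A Groebner basis of the Jacobian ideal J(f) in C{p,q} is {p^3 + 6*p^2*q + 48*p^2 + 192*p*q + 192*q^2, -6*p^2 + p*q^2 - 24*p*q - 24*q^2, 3*p^2 + 12*p*q + q^3 + 12*q^2}; counting standard monomials gives mu = 7. Corank 2; j^3 = (p + 2*q)^3 is a perfect cube, so E-series; the 4-jet and mu = 7 give E_7.

E_7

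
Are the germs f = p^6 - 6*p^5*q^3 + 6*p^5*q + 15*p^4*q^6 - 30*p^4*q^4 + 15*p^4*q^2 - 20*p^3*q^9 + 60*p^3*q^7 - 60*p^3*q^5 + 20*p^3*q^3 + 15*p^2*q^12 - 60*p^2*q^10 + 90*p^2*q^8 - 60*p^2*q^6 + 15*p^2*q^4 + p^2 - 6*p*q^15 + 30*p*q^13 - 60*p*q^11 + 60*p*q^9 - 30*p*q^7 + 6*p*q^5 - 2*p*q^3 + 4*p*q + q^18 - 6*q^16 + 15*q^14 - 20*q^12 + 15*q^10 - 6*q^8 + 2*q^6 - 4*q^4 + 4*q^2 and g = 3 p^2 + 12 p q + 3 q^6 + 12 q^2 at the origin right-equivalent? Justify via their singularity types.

Yes.

The Hessian of f at 0 has rank 1. Corank 1: A-series; mu = 5 gives A_5. The Hessian of g at 0 has rank 1. Corank 1: A-series; mu = 5 gives A_5. Both have type A_5, hence right-equivalent.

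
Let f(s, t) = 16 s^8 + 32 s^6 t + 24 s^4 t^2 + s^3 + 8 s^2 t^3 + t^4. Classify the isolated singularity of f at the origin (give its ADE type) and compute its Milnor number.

Type E_{6}, Milnor number mu = 6.

The Hessian of f at 0 has rank 0. Corank 2; j^3 = s^3 is a perfect cube, so E-series; the 4-jet and mu = 6 give E_6.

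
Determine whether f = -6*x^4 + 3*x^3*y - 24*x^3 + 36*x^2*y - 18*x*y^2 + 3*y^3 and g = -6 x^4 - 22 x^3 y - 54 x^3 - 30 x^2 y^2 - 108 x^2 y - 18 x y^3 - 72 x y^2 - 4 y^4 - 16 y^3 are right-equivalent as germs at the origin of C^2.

The Hessian of f at 0 has rank 0. Corank 2; j^3 = -3*(2*x - y)^3 is a perfect cube, so E-series; the 4-jet and mu = 7 give E_7. The Hessian of g at 0 has rank 0. Corank 2; j^3 = -2*(3*x + 2*y)^3 is a perfect cube, so E-series; the 4-jet and mu = 7 give E_7. Both have type E_7, hence right-equivalent.

Yes.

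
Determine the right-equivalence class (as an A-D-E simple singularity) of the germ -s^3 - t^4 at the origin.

E_6

The Hessian of f at 0 has rank 0. Corank 2; j^3 = -s^3 is a perfect cube, so E-series; the 4-jet and mu = 6 give E_6.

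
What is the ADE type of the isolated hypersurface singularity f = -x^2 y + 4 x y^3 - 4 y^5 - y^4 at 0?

D_{5}

The Hessian of f at 0 has rank 0. Corank 2; j^3 = -x^2*y has shape L^2 M (L != M), so D-series; mu = 5 gives D_5.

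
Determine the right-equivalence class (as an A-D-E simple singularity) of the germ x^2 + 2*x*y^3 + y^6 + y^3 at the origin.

A_{2}

The Hessian of f at 0 has rank 1. Corank 1: A-series; mu = 2 gives A_2.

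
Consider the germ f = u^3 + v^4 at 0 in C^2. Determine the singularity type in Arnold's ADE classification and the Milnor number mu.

Type E_6, Milnor number mu = 6.

The Hessian of f at 0 is [[0, 0], [0, 0]] with rank 0, so corank 2. A Groebner basis of the Jacobian ideal J(f) in C{u,v} is {v^3, u^2}; counting standard monomials gives mu = 6. Corank 2; j^3 = u^3 is a perfect cube, so E-series; the 4-jet and mu = 6 give E_6.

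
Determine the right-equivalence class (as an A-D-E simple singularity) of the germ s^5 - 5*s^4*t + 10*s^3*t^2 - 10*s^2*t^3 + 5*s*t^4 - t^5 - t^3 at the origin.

E_8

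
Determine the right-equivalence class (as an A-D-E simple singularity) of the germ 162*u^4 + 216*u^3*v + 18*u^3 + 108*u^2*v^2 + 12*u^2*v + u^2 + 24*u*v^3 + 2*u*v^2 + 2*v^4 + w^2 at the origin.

A3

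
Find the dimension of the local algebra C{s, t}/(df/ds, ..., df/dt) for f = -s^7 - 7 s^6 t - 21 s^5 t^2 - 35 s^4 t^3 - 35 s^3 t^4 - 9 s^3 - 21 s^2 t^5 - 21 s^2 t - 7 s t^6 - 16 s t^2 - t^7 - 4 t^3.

8

The Hessian of f at 0 is [[0, 0], [0, 0]] with rank 0, so corank 2. A Groebner basis of the Jacobian ideal J(f) in C{s,t} is {-2187*s*t/7 + t^6 - 1458*t^2/7, s*t^2 + 2*t^3/3, s^2 + 5*s*t/3 + 2*t^2/3}; counting standard monomials gives mu = 8. Corank 2; j^3 = -(s + t)*(3*s + 2*t)^2 has shape L^2 M (L != M), so D-series; mu = 8 gives D_8.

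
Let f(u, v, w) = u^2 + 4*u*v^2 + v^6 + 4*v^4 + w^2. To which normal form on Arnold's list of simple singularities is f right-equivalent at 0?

A_5

The Hessian of f at 0 is [[2, 0, 0], [0, 0, 0], [0, 0, 2]] with rank 2, so corank 1. A Groebner basis of the Jacobian ideal J(f) in C{u,v,w} is {u^3, u^2*v, u/2 + v^2, w}; counting standard monomials gives mu = 5. Corank 1: A-series; mu = 5 gives A_5.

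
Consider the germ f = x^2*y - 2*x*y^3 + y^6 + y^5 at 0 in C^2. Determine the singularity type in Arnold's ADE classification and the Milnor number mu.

Type D7, Milnor number mu = 7.

The Hessian of f at 0 is [[0, 0], [0, 0]] with rank 0, so corank 2. A Groebner basis of the Jacobian ideal J(f) in C{x,y} is {x^3, x^2*y + x^2/6 - x*y^2/6, -x*y + y^3}; counting standard monomials gives mu = 7. Corank 2; j^3 = x^2*y has shape L^2 M (L != M), so D-series; mu = 7 gives D_7.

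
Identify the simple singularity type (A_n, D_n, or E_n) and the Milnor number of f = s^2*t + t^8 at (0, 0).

Type D9, Milnor number mu = 9.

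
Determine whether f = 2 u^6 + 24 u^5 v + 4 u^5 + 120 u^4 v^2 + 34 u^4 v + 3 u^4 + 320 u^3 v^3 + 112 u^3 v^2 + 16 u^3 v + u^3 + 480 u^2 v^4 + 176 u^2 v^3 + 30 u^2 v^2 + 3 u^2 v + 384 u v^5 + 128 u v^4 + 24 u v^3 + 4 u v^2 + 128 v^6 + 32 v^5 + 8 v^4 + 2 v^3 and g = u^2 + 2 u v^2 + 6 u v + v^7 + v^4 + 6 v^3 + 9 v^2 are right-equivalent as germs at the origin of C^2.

No.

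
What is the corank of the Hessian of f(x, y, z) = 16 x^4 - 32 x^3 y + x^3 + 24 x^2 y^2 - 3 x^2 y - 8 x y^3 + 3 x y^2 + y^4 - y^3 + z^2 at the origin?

2

The Hessian at 0 is [[0, 0, 0], [0, 0, 0], [0, 0, 2]] of rank 1; hence corank 2.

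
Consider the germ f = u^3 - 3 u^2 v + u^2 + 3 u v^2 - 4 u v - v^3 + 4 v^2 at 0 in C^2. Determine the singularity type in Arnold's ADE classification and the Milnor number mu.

Type A_{2}, Milnor number mu = 2.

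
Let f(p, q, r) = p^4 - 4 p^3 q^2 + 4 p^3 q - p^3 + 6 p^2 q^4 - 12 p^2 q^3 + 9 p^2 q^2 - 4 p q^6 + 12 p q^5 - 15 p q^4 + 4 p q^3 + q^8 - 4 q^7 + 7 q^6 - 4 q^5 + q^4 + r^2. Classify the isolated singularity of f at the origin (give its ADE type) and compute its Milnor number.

Type E6, Milnor number mu = 6.

The Hessian of f at 0 has rank 1. Corank 2; j^3 = -p^3 is a perfect cube, so E-series; the 4-jet and mu = 6 give E_6.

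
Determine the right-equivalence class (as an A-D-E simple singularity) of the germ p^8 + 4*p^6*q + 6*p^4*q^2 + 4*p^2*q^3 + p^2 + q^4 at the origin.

A3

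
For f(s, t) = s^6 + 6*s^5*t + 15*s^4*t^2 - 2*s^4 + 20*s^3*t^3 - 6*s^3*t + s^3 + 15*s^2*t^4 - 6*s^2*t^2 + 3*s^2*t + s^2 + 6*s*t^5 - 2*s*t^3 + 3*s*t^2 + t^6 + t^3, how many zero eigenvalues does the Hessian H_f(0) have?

Hessian at 0 has rank 1.

1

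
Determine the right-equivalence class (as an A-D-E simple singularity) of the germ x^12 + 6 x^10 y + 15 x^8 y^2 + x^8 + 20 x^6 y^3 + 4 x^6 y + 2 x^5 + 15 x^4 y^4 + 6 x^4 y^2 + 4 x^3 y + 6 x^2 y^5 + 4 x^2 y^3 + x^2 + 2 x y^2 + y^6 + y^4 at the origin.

The Hessian of f at 0 is [[2, 0], [0, 0]] with rank 1, so corank 1. A Groebner basis of the Jacobian ideal J(f) in C{x,y} is {x^3, x^2*y, x + y^2}; counting standard monomials gives mu = 5. Corank 1: A-series; mu = 5 gives A_5.

A5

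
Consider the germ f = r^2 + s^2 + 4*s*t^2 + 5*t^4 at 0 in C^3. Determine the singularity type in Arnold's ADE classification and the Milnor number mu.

Type A3, Milnor number mu = 3.

The Hessian of f at 0 has rank 2. Corank 1: A-series; mu = 3 gives A_3.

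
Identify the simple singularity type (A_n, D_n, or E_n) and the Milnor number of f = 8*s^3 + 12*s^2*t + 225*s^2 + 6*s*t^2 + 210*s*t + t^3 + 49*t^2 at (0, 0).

The Hessian of f at 0 has rank 1. Corank 1: A-series; mu = 2 gives A_2.

Type A2, Milnor number mu = 2.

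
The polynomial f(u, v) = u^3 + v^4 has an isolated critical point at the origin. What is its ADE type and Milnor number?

The Hessian of f at 0 is [[0, 0], [0, 0]] with rank 0, so corank 2. A Groebner basis of the Jacobian ideal J(f) in C{u,v} is {v^3, u^2}; counting standard monomials gives mu = 6. Corank 2; j^3 = u^3 is a perfect cube, so E-series; the 4-jet and mu = 6 give E_6.

Type E_6, Milnor number mu = 6.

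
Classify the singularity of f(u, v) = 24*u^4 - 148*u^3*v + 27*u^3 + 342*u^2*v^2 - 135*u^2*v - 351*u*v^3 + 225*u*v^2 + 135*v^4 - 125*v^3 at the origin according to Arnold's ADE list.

The Hessian of f at 0 has rank 0. Corank 2; j^3 = (3*u - 5*v)^3 is a perfect cube, so E-series; the 4-jet and mu = 7 give E_7.

E_7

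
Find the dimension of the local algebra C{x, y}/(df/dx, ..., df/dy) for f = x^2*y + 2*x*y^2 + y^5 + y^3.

6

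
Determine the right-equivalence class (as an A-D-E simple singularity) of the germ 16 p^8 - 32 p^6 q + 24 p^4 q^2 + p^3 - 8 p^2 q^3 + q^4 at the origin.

E_{6}

The Hessian of f at 0 has rank 0. Corank 2; j^3 = p^3 is a perfect cube, so E-series; the 4-jet and mu = 6 give E_6.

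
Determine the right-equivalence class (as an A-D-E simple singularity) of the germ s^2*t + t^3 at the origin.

The Hessian of f at 0 is [[0, 0], [0, 0]] with rank 0, so corank 2. A Groebner basis of the Jacobian ideal J(f) in C{s,t} is {t^3, s^2 + 3*t^2, s*t}; counting standard monomials gives mu = 4. Corank 2; j^3 = t*(s^2 + t^2) splits into three distinct lines over C (the quadratic factor has nonzero discriminant), so D_4.

D4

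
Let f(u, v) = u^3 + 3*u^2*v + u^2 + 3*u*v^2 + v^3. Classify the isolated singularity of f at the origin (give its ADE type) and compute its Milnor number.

The Hessian of f at 0 has rank 1. Corank 1: A-series; mu = 2 gives A_2.

Type A_2, Milnor number mu = 2.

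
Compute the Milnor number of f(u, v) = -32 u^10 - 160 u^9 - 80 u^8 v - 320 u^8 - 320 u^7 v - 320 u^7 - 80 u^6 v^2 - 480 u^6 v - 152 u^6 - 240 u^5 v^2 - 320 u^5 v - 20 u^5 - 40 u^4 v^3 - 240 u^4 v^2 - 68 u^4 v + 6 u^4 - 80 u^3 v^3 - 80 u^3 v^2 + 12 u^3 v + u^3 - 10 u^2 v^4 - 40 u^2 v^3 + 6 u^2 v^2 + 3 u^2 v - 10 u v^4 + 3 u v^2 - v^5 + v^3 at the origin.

The Hessian of f at 0 is [[0, 0], [0, 0]] with rank 0, so corank 2. A Groebner basis of the Jacobian ideal J(f) in C{u,v} is {-7*u^2/48 + u*v^3 - 7*u*v^2/12 - 7*u*v/24 - 7*v^3/12 - 7*v^2/48, u^2/6 + 2*u*v^2/3 + u*v/3 + v^4 + 2*v^3/3 + v^2/6, u^3 + u^2/4 - 2*u*v^2 + u*v/2 - v^3 + v^2/4, u^2*v - u^2/12 + 5*u*v^2/3 - u*v/6 + 2*v^3/3 - v^2/12}; counting standard monomials gives mu = 8. Corank 2; j^3 = (u + v)^3 is a perfect cube, so E-series; the 5-jet and mu = 8 give E_8.

8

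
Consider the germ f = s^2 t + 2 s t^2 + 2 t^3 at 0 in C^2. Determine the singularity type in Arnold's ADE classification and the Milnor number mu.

Type D_{4}, Milnor number mu = 4.

The Hessian of f at 0 has rank 0. Corank 2; j^3 = t*(s^2 + 2*s*t + 2*t^2) splits into three distinct lines over C (the quadratic factor has nonzero discriminant), so D_4.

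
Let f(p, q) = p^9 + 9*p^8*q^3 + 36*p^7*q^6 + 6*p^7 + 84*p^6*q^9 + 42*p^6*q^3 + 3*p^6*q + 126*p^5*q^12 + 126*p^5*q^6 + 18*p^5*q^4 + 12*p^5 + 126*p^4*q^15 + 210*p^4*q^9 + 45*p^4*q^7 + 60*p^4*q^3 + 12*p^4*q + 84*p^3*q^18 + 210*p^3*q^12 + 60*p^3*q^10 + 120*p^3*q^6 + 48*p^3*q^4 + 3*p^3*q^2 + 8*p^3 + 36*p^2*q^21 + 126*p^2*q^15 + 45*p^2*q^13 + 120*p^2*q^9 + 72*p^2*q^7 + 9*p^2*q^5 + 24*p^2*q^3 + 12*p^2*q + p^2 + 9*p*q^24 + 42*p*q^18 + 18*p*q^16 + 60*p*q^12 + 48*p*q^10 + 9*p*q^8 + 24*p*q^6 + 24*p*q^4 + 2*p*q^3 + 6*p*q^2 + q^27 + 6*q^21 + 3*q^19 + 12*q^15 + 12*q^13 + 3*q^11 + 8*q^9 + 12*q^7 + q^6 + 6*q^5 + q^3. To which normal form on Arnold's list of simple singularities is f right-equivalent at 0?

A_2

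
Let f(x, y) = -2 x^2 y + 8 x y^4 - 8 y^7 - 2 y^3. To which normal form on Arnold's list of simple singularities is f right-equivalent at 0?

D4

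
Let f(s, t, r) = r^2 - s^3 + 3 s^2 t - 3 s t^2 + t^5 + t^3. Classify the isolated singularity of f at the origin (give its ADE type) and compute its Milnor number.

Type E8, Milnor number mu = 8.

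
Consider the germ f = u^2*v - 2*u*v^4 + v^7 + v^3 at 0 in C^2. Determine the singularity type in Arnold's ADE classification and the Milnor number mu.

Type D_{4}, Milnor number mu = 4.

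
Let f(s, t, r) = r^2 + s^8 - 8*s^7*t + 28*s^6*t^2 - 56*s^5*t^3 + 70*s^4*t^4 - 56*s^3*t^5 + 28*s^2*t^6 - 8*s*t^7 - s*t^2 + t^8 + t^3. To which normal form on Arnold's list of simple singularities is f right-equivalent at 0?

The Hessian of f at 0 is [[0, 0, 0], [0, 0, 0], [0, 0, 2]] with rank 1, so corank 2. A Groebner basis of the Jacobian ideal J(f) in C{s,t,r} is {s^7 - t^2/8, t^3, s*t - t^2, r}; counting standard monomials gives mu = 9. Corank 2; j^3 = -t^2*(s - t) has shape L^2 M (L != M), so D-series; mu = 9 gives D_9.

D_9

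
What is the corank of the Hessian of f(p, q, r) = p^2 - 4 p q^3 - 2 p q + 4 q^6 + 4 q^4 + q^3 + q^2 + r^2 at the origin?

1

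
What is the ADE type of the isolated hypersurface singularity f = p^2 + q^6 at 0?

A5

The Hessian of f at 0 is [[2, 0], [0, 0]] with rank 1, so corank 1. A Groebner basis of the Jacobian ideal J(f) in C{p,q} is {q^5, p}; counting standard monomials gives mu = 5. Corank 1: A-series; mu = 5 gives A_5.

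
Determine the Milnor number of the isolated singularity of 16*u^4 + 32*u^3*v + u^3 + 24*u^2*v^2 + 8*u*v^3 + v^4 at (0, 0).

The Hessian of f at 0 is [[0, 0], [0, 0]] with rank 0, so corank 2. A Groebner basis of the Jacobian ideal J(f) in C{u,v} is {v^4, u*v^2 + v^3/6, u^2}; counting standard monomials gives mu = 6. Corank 2; j^3 = u^3 is a perfect cube, so E-series; the 4-jet and mu = 6 give E_6.

6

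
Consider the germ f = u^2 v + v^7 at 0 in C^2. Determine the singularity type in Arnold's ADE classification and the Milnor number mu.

Type D8, Milnor number mu = 8.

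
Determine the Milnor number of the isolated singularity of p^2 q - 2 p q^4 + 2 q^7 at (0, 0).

8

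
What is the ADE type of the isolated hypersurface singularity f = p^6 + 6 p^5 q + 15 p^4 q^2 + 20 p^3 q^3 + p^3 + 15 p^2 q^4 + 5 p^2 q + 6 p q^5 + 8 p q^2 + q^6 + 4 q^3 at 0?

D_7

The Hessian of f at 0 has rank 0. Corank 2; j^3 = (p + q)*(p + 2*q)^2 has shape L^2 M (L != M), so D-series; mu = 7 gives D_7.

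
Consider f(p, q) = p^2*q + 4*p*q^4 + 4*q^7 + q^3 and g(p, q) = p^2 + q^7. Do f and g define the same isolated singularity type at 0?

No.

The Hessian of f at 0 has rank 0. Corank 2; j^3 = q*(p^2 + q^2) splits into three distinct lines over C (the quadratic factor has nonzero discriminant), so D_4. The Hessian of g at 0 has rank 1. Corank 1: A-series; mu = 6 gives A_6. f is D_4 but g is A_6, hence not right-equivalent.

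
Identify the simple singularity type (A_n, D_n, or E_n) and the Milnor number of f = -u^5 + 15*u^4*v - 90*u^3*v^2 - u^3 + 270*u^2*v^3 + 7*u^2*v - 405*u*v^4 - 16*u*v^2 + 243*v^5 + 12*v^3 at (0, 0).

Type D_6, Milnor number mu = 6.

The Hessian of f at 0 is [[0, 0], [0, 0]] with rank 0, so corank 2. A Groebner basis of the Jacobian ideal J(f) in C{u,v} is {u*v/5 + v^4 - 2*v^2/5, u*v^2 - 2*v^3, u^2 - 5*u*v + 6*v^2}; counting standard monomials gives mu = 6. Corank 2; j^3 = -(u - 3*v)*(u - 2*v)^2 has shape L^2 M (L != M), so D-series; mu = 6 gives D_6.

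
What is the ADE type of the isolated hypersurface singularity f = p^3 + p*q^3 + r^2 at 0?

The Hessian of f at 0 has rank 1. Corank 2; j^3 = p^3 is a perfect cube, so E-series; the 4-jet and mu = 7 give E_7.

E7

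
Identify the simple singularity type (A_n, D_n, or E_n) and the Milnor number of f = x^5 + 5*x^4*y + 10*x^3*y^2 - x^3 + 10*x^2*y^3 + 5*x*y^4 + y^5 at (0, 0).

The Hessian of f at 0 is [[0, 0], [0, 0]] with rank 0, so corank 2. A Groebner basis of the Jacobian ideal J(f) in C{x,y} is {y^5, x*y^3 + y^4/4, x^2}; counting standard monomials gives mu = 8. Corank 2; j^3 = -x^3 is a perfect cube, so E-series; the 5-jet and mu = 8 give E_8.

Type E_{8}, Milnor number mu = 8.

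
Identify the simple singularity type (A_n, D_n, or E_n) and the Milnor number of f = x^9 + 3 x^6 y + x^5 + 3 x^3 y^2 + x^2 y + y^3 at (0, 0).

The Hessian of f at 0 has rank 0. Corank 2; j^3 = y*(x^2 + y^2) splits into three distinct lines over C (the quadratic factor has nonzero discriminant), so D_4.

Type D_{4}, Milnor number mu = 4.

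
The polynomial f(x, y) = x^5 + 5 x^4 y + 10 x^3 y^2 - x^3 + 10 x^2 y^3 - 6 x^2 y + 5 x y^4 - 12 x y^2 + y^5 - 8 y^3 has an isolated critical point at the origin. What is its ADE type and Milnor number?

Type E_{8}, Milnor number mu = 8.

The Hessian of f at 0 is [[0, 0], [0, 0]] with rank 0, so corank 2. A Groebner basis of the Jacobian ideal J(f) in C{x,y} is {y^5, x*y^3 + 7*y^4/4, x^2 + 4*x*y + 4*y^2}; counting standard monomials gives mu = 8. Corank 2; j^3 = -(x + 2*y)^3 is a perfect cube, so E-series; the 5-jet and mu = 8 give E_8.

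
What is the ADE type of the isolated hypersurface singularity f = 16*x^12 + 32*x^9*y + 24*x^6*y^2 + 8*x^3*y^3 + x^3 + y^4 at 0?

E_{6}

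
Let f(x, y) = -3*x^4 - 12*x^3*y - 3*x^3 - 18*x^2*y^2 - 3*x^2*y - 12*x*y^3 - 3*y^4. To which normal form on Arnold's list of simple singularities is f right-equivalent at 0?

The Hessian of f at 0 is [[0, 0], [0, 0]] with rank 0, so corank 2. A Groebner basis of the Jacobian ideal J(f) in C{x,y} is {x*y^2, -x*y/4 + y^3, x^2 + x*y}; counting standard monomials gives mu = 5. Corank 2; j^3 = -3*x^2*(x + y) has shape L^2 M (L != M), so D-series; mu = 5 gives D_5.

D_5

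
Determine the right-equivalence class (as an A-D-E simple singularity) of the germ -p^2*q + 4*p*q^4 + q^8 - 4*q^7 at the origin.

The Hessian of f at 0 has rank 0. Corank 2; j^3 = -p^2*q has shape L^2 M (L != M), so D-series; mu = 9 gives D_9.

D_{9}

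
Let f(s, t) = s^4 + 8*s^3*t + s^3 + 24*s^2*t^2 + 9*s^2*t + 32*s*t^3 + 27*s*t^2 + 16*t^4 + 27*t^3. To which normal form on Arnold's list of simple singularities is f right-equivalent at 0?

E_6

The Hessian of f at 0 has rank 0. Corank 2; j^3 = (s + 3*t)^3 is a perfect cube, so E-series; the 4-jet and mu = 6 give E_6.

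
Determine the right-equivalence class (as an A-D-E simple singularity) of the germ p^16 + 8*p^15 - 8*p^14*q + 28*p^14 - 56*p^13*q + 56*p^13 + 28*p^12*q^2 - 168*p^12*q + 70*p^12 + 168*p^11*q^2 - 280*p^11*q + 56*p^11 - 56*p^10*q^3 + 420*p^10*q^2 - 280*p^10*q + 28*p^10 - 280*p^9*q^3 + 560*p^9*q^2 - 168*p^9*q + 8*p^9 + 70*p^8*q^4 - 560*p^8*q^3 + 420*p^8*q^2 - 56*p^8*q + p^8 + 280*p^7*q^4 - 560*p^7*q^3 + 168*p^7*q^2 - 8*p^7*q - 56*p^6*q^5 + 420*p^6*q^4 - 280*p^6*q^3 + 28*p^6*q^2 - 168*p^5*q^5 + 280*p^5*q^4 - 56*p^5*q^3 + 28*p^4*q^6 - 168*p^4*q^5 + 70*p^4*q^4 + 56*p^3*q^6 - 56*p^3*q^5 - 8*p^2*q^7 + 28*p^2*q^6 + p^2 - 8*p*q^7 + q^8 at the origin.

The Hessian of f at 0 has rank 1. Corank 1: A-series; mu = 7 gives A_7.

A_7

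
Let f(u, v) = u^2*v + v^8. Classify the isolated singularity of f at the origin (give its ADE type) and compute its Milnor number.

The Hessian of f at 0 has rank 0. Corank 2; j^3 = u^2*v has shape L^2 M (L != M), so D-series; mu = 9 gives D_9.

Type D_9, Milnor number mu = 9.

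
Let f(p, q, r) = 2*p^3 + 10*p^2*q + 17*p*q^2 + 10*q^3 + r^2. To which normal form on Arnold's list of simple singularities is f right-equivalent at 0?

D_{4}

The Hessian of f at 0 is [[0, 0, 0], [0, 0, 0], [0, 0, 2]] with rank 1, so corank 2. A Groebner basis of the Jacobian ideal J(f) in C{p,q,r} is {q^3, p^2 - 11*q^2/2, p*q + 5*q^2/2, r}; counting standard monomials gives mu = 4. Corank 2; j^3 = (p + 2*q)*(2*p^2 + 6*p*q + 5*q^2) splits into three distinct lines over C (the quadratic factor has nonzero discriminant), so D_4.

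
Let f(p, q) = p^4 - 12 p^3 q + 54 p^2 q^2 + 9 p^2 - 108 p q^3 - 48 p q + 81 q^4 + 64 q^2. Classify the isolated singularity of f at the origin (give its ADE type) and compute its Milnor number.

Type A_{3}, Milnor number mu = 3.

The Hessian of f at 0 has rank 1. Corank 1: A-series; mu = 3 gives A_3.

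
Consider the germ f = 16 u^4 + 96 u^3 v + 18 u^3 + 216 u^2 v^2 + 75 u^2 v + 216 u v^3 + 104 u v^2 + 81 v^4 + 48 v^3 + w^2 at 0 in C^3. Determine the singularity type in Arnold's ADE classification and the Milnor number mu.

The Hessian of f at 0 has rank 1. Corank 2; j^3 = (2*u + 3*v)*(3*u + 4*v)^2 has shape L^2 M (L != M), so D-series; mu = 5 gives D_5.

Type D_5, Milnor number mu = 5.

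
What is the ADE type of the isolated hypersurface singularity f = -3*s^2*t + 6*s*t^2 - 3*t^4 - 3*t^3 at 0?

The Hessian of f at 0 has rank 0. Corank 2; j^3 = -3*t*(s - t)^2 has shape L^2 M (L != M), so D-series; mu = 5 gives D_5.

D5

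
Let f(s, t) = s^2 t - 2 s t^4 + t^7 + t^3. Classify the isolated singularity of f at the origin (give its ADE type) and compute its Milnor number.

The Hessian of f at 0 is [[0, 0], [0, 0]] with rank 0, so corank 2. A Groebner basis of the Jacobian ideal J(f) in C{s,t} is {t^3, s^2 + 3*t^2, s*t}; counting standard monomials gives mu = 4. Corank 2; j^3 = t*(s^2 + t^2) splits into three distinct lines over C (the quadratic factor has nonzero discriminant), so D_4.

Type D_4, Milnor number mu = 4.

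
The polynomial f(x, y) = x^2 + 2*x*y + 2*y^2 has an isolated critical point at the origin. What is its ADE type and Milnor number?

Type A1, Milnor number mu = 1.

The Hessian of f at 0 is [[2, 2], [2, 4]] with rank 2, so corank 0. A Groebner basis of the Jacobian ideal J(f) in C{x,y} is {x, y}; counting standard monomials gives mu = 1. Corank 0: nondegenerate Morse point, so A_1.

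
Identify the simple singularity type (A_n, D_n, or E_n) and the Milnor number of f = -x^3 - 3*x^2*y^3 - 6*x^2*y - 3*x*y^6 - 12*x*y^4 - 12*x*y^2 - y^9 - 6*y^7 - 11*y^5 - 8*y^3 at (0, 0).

Type E8, Milnor number mu = 8.

The Hessian of f at 0 is [[0, 0], [0, 0]] with rank 0, so corank 2. A Groebner basis of the Jacobian ideal J(f) in C{x,y} is {x^2/2 + x*y^3 + 2*x*y + 2*y^2, y^4, x^3 - 12*x*y^2 - 16*y^3, x^2*y + 4*x*y^2 + 4*y^3}; counting standard monomials gives mu = 8. Corank 2; j^3 = -(x + 2*y)^3 is a perfect cube, so E-series; the 5-jet and mu = 8 give E_8.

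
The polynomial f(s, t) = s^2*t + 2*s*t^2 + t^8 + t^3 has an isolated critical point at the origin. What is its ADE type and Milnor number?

The Hessian of f at 0 is [[0, 0], [0, 0]] with rank 0, so corank 2. A Groebner basis of the Jacobian ideal J(f) in C{s,t} is {s^2/8 + t^7 - t^2/8, s^3 + t^3, s*t + t^2}; counting standard monomials gives mu = 9. Corank 2; j^3 = t*(s + t)^2 has shape L^2 M (L != M), so D-series; mu = 9 gives D_9.

Type D_{9}, Milnor number mu = 9.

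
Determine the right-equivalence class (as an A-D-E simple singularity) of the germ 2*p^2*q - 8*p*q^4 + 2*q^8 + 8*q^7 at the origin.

D_{9}

The Hessian of f at 0 is [[0, 0], [0, 0]] with rank 0, so corank 2. A Groebner basis of the Jacobian ideal J(f) in C{p,q} is {p^2*q^2, -p^2*q - p^2/2 + p*q^3, -p*q/2 + q^4, p^3}; counting standard monomials gives mu = 9. Corank 2; j^3 = 2*p^2*q has shape L^2 M (L != M), so D-series; mu = 9 gives D_9.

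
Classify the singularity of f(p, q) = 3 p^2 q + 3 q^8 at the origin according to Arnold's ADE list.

D_{9}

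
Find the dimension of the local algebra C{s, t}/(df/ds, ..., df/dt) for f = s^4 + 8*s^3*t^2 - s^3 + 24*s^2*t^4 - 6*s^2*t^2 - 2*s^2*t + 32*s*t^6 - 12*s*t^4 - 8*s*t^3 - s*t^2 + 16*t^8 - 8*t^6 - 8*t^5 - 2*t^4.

5

The Hessian of f at 0 is [[0, 0], [0, 0]] with rank 0, so corank 2. A Groebner basis of the Jacobian ideal J(f) in C{s,t} is {s*t^2 - s*t/6 - t^2/6, s*t/6 + t^3 + t^2/6, s^2 + 4*s*t/3 + t^2/3}; counting standard monomials gives mu = 5. Corank 2; j^3 = -s*(s + t)^2 has shape L^2 M (L != M), so D-series; mu = 5 gives D_5.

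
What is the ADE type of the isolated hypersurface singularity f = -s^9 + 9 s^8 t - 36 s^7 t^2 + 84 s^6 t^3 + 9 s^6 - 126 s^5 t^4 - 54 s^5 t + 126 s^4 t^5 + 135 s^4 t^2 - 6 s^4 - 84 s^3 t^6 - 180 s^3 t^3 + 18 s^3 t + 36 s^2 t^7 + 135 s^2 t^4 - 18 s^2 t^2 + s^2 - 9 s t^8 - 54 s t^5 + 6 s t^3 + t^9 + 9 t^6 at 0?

A_8

The Hessian of f at 0 has rank 1. Corank 1: A-series; mu = 8 gives A_8.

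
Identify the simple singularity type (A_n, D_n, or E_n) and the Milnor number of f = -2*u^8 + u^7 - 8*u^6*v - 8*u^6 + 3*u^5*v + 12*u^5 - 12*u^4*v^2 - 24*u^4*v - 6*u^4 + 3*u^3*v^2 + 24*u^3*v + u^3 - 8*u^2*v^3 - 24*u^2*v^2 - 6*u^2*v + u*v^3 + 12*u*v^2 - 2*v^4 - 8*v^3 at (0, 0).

Type E_7, Milnor number mu = 7.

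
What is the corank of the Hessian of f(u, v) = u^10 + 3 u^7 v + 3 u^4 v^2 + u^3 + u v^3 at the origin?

2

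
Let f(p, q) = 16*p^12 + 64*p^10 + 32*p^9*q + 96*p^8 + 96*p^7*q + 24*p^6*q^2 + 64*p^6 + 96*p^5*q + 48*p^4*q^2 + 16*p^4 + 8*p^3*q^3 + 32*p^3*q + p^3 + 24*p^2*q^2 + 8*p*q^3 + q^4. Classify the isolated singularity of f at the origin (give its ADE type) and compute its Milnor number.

Type E_{6}, Milnor number mu = 6.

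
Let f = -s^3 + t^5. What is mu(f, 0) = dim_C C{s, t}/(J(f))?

8

The Hessian of f at 0 is [[0, 0], [0, 0]] with rank 0, so corank 2. A Groebner basis of the Jacobian ideal J(f) in C{s,t} is {t^4, s^2}; counting standard monomials gives mu = 8. Corank 2; j^3 = -s^3 is a perfect cube, so E-series; the 5-jet and mu = 8 give E_8.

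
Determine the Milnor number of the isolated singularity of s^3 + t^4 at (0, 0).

6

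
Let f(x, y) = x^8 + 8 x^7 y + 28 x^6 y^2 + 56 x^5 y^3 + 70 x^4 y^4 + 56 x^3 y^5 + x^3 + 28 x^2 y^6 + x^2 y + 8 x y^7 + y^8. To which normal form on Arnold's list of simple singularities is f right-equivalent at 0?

The Hessian of f at 0 is [[0, 0], [0, 0]] with rank 0, so corank 2. A Groebner basis of the Jacobian ideal J(f) in C{x,y} is {-x*y/8 + y^7, x*y^2, x^2 + x*y}; counting standard monomials gives mu = 9. Corank 2; j^3 = x^2*(x + y) has shape L^2 M (L != M), so D-series; mu = 9 gives D_9.

D_{9}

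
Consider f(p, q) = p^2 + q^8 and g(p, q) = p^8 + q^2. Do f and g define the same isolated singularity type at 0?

Yes.

The Hessian of f at 0 is [[2, 0], [0, 0]] with rank 1, so corank 1. A Groebner basis of the Jacobian ideal J(f) in C{p,q} is {q^7, p}; counting standard monomials gives mu = 7. Corank 1: A-series; mu = 7 gives A_7. The Hessian of g at 0 is [[0, 0], [0, 2]] with rank 1, so corank 1. A Groebner basis of the Jacobian ideal J(g) in C{p,q} is {p^7, q}; counting standard monomials gives mu = 7. Corank 1: A-series; mu = 7 gives A_7. Both have type A_7, hence right-equivalent.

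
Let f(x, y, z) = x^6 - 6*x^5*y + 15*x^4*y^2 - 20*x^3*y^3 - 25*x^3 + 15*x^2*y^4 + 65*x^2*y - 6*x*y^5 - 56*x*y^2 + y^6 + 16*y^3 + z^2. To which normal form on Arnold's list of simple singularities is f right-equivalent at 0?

The Hessian of f at 0 has rank 1. Corank 2; j^3 = -(x - y)*(5*x - 4*y)^2 has shape L^2 M (L != M), so D-series; mu = 7 gives D_7.

D_7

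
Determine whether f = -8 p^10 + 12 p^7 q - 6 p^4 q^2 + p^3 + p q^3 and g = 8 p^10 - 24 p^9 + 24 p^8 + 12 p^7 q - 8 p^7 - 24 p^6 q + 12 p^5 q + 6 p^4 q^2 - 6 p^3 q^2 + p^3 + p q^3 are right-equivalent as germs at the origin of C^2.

Yes.

The Hessian of f at 0 has rank 0. Corank 2; j^3 = p^3 is a perfect cube, so E-series; the 4-jet and mu = 7 give E_7. The Hessian of g at 0 has rank 0. Corank 2; j^3 = p^3 is a perfect cube, so E-series; the 4-jet and mu = 7 give E_7. Both have type E_7, hence right-equivalent.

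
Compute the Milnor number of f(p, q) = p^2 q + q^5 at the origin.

The Hessian of f at 0 is [[0, 0], [0, 0]] with rank 0, so corank 2. A Groebner basis of the Jacobian ideal J(f) in C{p,q} is {p^2/5 + q^4, p^3, p*q}; counting standard monomials gives mu = 6. Corank 2; j^3 = p^2*q has shape L^2 M (L != M), so D-series; mu = 6 gives D_6.

6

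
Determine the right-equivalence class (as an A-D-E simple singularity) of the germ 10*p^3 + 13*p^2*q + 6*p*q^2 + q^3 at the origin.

D_{4}

The Hessian of f at 0 is [[0, 0], [0, 0]] with rank 0, so corank 2. A Groebner basis of the Jacobian ideal J(f) in C{p,q} is {q^3, p^2 - 3*q^2/11, p*q + 6*q^2/11}; counting standard monomials gives mu = 4. Corank 2; j^3 = (2*p + q)*(5*p^2 + 4*p*q + q^2) splits into three distinct lines over C (the quadratic factor has nonzero discriminant), so D_4.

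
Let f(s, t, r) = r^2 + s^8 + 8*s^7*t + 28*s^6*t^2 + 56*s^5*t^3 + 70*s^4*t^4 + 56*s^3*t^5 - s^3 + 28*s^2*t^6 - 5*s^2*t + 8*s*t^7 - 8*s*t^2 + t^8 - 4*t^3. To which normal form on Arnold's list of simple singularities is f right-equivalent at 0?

The Hessian of f at 0 has rank 1. Corank 2; j^3 = -(s + t)*(s + 2*t)^2 has shape L^2 M (L != M), so D-series; mu = 9 gives D_9.

D9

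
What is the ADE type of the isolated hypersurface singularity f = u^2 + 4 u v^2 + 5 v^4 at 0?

A_3

The Hessian of f at 0 has rank 1. Corank 1: A-series; mu = 3 gives A_3.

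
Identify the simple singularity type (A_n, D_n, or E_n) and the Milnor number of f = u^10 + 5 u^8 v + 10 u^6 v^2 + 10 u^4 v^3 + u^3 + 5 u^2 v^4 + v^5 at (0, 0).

The Hessian of f at 0 is [[0, 0], [0, 0]] with rank 0, so corank 2. A Groebner basis of the Jacobian ideal J(f) in C{u,v} is {v^4, u^2}; counting standard monomials gives mu = 8. Corank 2; j^3 = u^3 is a perfect cube, so E-series; the 5-jet and mu = 8 give E_8.

Type E8, Milnor number mu = 8.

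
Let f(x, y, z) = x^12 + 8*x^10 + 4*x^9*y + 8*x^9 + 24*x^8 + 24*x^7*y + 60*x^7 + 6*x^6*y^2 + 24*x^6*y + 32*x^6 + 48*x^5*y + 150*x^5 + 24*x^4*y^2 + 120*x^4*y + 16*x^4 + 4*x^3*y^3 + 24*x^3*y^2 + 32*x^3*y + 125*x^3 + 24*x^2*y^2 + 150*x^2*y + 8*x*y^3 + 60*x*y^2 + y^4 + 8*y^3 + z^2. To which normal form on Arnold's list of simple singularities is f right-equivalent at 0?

E_6

The Hessian of f at 0 has rank 1. Corank 2; j^3 = (5*x + 2*y)^3 is a perfect cube, so E-series; the 4-jet and mu = 6 give E_6.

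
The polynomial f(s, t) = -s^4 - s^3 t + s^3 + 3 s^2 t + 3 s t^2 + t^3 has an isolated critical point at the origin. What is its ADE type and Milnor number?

The Hessian of f at 0 has rank 0. Corank 2; j^3 = (s + t)^3 is a perfect cube, so E-series; the 4-jet and mu = 7 give E_7.

Type E7, Milnor number mu = 7.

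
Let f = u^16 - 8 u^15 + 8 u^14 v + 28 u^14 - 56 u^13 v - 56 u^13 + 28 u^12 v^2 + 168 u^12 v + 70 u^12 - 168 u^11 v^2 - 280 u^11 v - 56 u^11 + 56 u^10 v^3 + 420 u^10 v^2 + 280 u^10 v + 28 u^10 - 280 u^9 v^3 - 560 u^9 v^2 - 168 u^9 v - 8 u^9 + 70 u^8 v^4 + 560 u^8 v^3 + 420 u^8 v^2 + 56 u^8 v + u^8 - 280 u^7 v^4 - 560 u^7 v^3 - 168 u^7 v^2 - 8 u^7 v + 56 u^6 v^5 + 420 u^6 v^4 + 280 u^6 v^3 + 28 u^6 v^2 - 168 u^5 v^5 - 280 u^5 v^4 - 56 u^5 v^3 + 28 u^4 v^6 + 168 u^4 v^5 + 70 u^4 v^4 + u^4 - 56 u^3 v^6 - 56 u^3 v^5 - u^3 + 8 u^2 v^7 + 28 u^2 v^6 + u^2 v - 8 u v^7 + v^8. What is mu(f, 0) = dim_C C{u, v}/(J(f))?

The Hessian of f at 0 is [[0, 0], [0, 0]] with rank 0, so corank 2. A Groebner basis of the Jacobian ideal J(f) in C{u,v} is {u*v/8 + v^7, u*v^2, u^2 - u*v}; counting standard monomials gives mu = 9. Corank 2; j^3 = -u^2*(u - v) has shape L^2 M (L != M), so D-series; mu = 9 gives D_9.

9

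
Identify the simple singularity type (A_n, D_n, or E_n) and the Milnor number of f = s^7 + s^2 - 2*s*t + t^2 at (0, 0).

The Hessian of f at 0 has rank 1. Corank 1: A-series; mu = 6 gives A_6.

Type A_{6}, Milnor number mu = 6.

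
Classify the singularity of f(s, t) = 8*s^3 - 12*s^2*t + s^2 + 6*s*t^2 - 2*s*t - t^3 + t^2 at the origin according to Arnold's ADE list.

The Hessian of f at 0 has rank 1. Corank 1: A-series; mu = 2 gives A_2.

A2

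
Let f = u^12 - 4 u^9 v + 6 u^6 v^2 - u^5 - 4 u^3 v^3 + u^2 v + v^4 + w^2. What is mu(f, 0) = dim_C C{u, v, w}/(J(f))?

The Hessian of f at 0 has rank 1. Corank 2; j^3 = u^2*v has shape L^2 M (L != M), so D-series; mu = 5 gives D_5.

5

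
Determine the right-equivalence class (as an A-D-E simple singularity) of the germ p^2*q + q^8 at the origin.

D_{9}

The Hessian of f at 0 has rank 0. Corank 2; j^3 = p^2*q has shape L^2 M (L != M), so D-series; mu = 9 gives D_9.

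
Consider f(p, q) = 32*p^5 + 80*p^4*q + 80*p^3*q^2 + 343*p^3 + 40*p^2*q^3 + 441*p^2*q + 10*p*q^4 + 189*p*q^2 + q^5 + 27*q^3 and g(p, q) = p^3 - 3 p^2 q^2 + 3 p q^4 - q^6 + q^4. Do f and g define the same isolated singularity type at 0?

The Hessian of f at 0 is [[0, 0], [0, 0]] with rank 0, so corank 2. A Groebner basis of the Jacobian ideal J(f) in C{p,q} is {q^5, p*q^3 + 25*q^4/56, p^2 + 6*p*q/7 + 9*q^2/49}; counting standard monomials gives mu = 8. Corank 2; j^3 = (7*p + 3*q)^3 is a perfect cube, so E-series; the 5-jet and mu = 8 give E_8. The Hessian of g at 0 is [[0, 0], [0, 0]] with rank 0, so corank 2. A Groebner basis of the Jacobian ideal J(g) in C{p,q} is {p^3, p^2*q, -p^2/2 + p*q^2, q^3}; counting standard monomials gives mu = 6. Corank 2; j^3 = p^3 is a perfect cube, so E-series; the 4-jet and mu = 6 give E_6. f is E_8 but g is E_6, hence not right-equivalent.

No.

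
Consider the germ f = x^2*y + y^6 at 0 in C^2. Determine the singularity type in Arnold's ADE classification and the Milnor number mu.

The Hessian of f at 0 is [[0, 0], [0, 0]] with rank 0, so corank 2. A Groebner basis of the Jacobian ideal J(f) in C{x,y} is {x^2/6 + y^5, x^3, x*y}; counting standard monomials gives mu = 7. Corank 2; j^3 = x^2*y has shape L^2 M (L != M), so D-series; mu = 7 gives D_7.

Type D7, Milnor number mu = 7.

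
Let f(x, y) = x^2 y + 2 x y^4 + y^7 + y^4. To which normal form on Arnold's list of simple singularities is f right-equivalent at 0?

The Hessian of f at 0 is [[0, 0], [0, 0]] with rank 0, so corank 2. A Groebner basis of the Jacobian ideal J(f) in C{x,y} is {x^3, x^2/4 + y^3, x*y}; counting standard monomials gives mu = 5. Corank 2; j^3 = x^2*y has shape L^2 M (L != M), so D-series; mu = 5 gives D_5.

D5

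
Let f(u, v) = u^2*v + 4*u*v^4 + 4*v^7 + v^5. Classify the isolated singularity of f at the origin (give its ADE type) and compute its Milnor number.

The Hessian of f at 0 has rank 0. Corank 2; j^3 = u^2*v has shape L^2 M (L != M), so D-series; mu = 6 gives D_6.

Type D_6, Milnor number mu = 6.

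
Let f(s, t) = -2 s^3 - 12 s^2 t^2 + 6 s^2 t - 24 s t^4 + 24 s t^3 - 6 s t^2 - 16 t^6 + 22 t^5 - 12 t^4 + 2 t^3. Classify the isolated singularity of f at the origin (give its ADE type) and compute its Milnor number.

Type E_8, Milnor number mu = 8.

The Hessian of f at 0 has rank 0. Corank 2; j^3 = -2*(s - t)^3 is a perfect cube, so E-series; the 5-jet and mu = 8 give E_8.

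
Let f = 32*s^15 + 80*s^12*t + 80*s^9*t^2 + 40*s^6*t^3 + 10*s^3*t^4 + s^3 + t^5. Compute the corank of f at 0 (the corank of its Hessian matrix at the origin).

The Hessian at 0 is [[0, 0], [0, 0]] of rank 0; hence corank 2.

2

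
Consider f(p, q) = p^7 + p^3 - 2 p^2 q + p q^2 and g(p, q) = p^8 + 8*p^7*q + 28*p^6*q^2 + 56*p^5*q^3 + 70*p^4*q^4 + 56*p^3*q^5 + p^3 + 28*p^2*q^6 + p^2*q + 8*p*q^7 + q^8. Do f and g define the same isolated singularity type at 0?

No.

The Hessian of f at 0 is [[0, 0], [0, 0]] with rank 0, so corank 2. A Groebner basis of the Jacobian ideal J(f) in C{p,q} is {-p*q/7 + q^6 + q^2/7, p*q^2 - q^3, p^2 - p*q}; counting standard monomials gives mu = 8. Corank 2; j^3 = p*(p - q)^2 has shape L^2 M (L != M), so D-series; mu = 8 gives D_8. The Hessian of g at 0 is [[0, 0], [0, 0]] with rank 0, so corank 2. A Groebner basis of the Jacobian ideal J(g) in C{p,q} is {-p*q/8 + q^7, p*q^2, p^2 + p*q}; counting standard monomials gives mu = 9. Corank 2; j^3 = p^2*(p + q) has shape L^2 M (L != M), so D-series; mu = 9 gives D_9. f is D_8 but g is D_9, hence not right-equivalent.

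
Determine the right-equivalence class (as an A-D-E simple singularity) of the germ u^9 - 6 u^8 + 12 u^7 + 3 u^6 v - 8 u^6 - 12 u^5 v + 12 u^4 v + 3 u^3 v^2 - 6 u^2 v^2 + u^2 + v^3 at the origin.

A2

The Hessian of f at 0 is [[2, 0], [0, 0]] with rank 1, so corank 1. A Groebner basis of the Jacobian ideal J(f) in C{u,v} is {v^2, u}; counting standard monomials gives mu = 2. Corank 1: A-series; mu = 2 gives A_2.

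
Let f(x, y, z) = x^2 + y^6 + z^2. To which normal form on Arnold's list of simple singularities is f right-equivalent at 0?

A5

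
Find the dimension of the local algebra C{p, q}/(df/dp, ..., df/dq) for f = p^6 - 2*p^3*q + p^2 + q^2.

1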